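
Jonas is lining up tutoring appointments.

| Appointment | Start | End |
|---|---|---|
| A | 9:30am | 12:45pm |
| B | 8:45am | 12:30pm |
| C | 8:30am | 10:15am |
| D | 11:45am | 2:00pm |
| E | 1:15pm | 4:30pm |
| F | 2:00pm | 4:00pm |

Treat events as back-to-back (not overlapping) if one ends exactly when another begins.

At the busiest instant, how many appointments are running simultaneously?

Walk through starts and ends in time order (an end at T is processed before a start at T):
8:30am start C → 1
8:45am start B → 2
9:30am start A → 3
10:15am end C → 2
11:45am start D → 3
12:30pm end B → 2
12:45pm end A → 1
1:15pm start E → 2
2:00pm end D → 1
2:00pm start F → 2
4:00pm end F → 1
4:30pm end E → 0
Peak is 3, at 9:30am (A, B, C).

3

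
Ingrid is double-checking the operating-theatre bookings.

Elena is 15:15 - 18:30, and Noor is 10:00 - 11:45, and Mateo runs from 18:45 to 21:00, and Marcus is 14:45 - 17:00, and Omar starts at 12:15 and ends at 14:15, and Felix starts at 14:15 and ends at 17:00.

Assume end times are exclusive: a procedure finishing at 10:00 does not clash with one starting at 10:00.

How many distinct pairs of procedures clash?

Check each pair: they overlap iff neither finishes before the other starts.
Sorted by start: Noor, Omar, Felix, Marcus, Elena, Mateo.
Omar starts after Noor ends; Noor is clear from here.
Felix starts exactly when Omar ends (back-to-back, no overlap); Omar is clear from here.
Marcus starts before Felix ends → Felix and Marcus overlap.
Elena starts before Felix ends → Felix and Elena overlap.
Mateo starts after Felix ends.
Elena starts before Marcus ends → Marcus and Elena overlap.
Mateo starts after Marcus ends.
Mateo starts after Elena ends.
Overlapping pairs: Elena & Felix, Elena & Marcus, Felix & Marcus — 3 in total.

3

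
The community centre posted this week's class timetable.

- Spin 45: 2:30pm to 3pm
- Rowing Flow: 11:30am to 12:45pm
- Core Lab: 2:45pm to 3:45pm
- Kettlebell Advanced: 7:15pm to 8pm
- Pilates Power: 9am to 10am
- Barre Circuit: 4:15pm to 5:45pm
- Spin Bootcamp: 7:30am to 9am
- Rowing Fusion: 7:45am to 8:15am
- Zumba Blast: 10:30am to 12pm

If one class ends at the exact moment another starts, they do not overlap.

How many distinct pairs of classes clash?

Sorted by start: Spin Bootcamp, Rowing Fusion, Pilates Power, Zumba Blast, Rowing Flow, Spin 45, Core Lab, Barre Circuit, Kettlebell Advanced.
Rowing Fusion starts before Spin Bootcamp ends → Spin Bootcamp and Rowing Fusion overlap.
Pilates Power starts exactly when Spin Bootcamp ends (back-to-back, no overlap) — done with Spin Bootcamp.
Pilates Power starts after Rowing Fusion ends — done with Rowing Fusion.
Zumba Blast starts after Pilates Power ends — done with Pilates Power.
Rowing Flow starts before Zumba Blast ends → Zumba Blast and Rowing Flow overlap.
Spin 45 starts after Zumba Blast ends — done with Zumba Blast.
Spin 45 starts after Rowing Flow ends — done with Rowing Flow.
Core Lab starts before Spin 45 ends → Spin 45 and Core Lab overlap.
Barre Circuit starts after Spin 45 ends — done with Spin 45.
Barre Circuit starts after Core Lab ends — done with Core Lab.
Kettlebell Advanced starts after Barre Circuit ends.
Overlapping pairs: Core Lab & Spin 45, Rowing Flow & Zumba Blast, Rowing Fusion & Spin Bootcamp — 3 in total.

3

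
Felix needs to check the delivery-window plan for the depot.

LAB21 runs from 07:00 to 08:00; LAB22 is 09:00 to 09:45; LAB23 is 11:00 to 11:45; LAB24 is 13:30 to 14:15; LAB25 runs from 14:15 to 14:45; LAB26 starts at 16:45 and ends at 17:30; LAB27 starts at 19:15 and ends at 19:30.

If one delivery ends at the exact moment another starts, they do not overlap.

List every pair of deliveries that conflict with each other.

no conflicts

Sorted by start: LAB21, LAB22, LAB23, LAB24, LAB25, LAB26, LAB27.
LAB22 starts after LAB21 ends, so nothing later overlaps LAB21 either.
LAB23 starts after LAB22 ends, so nothing later overlaps LAB22 either.
LAB24 starts after LAB23 ends, so nothing later overlaps LAB23 either.
LAB25 starts exactly when LAB24 ends (back-to-back, no overlap), so nothing later overlaps LAB24 either.
LAB26 starts after LAB25 ends, so nothing later overlaps LAB25 either.
LAB27 starts after LAB26 ends.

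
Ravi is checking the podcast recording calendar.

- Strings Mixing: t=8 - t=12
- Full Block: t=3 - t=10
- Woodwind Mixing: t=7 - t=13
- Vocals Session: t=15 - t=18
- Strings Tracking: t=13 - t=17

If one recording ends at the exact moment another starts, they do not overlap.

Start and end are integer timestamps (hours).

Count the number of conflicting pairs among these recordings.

Sorted by start: Full Block, Woodwind Mixing, Strings Mixing, Strings Tracking, Vocals Session.
Woodwind Mixing starts before Full Block ends → Full Block and Woodwind Mixing overlap.
Strings Mixing starts before Full Block ends → Full Block and Strings Mixing overlap.
Strings Tracking starts after Full Block ends; Full Block is clear from here.
Strings Mixing starts before Woodwind Mixing ends → Woodwind Mixing and Strings Mixing overlap.
Strings Tracking starts exactly when Woodwind Mixing ends (back-to-back, no overlap); Woodwind Mixing is clear from here.
Strings Tracking starts after Strings Mixing ends; Strings Mixing is clear from here.
Vocals Session starts before Strings Tracking ends → Strings Tracking and Vocals Session overlap.
Overlapping pairs: Full Block & Strings Mixing, Full Block & Woodwind Mixing, Strings Mixing & Woodwind Mixing, Strings Tracking & Vocals Session — 4 in total.

4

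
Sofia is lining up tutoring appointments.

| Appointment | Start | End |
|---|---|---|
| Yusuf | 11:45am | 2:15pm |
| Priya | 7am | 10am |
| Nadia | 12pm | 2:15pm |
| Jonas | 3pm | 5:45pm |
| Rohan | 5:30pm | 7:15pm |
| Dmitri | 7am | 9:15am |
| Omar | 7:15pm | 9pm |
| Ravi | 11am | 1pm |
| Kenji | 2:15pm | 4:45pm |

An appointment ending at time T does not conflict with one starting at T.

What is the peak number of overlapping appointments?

3

Walk through starts and ends in time order (an end at T is processed before a start at T):
7am start Dmitri → 1
7am start Priya → 2
9:15am end Dmitri → 1
10am end Priya → 0
11am start Ravi → 1
11:45am start Yusuf → 2
12pm start Nadia → 3
1pm end Ravi → 2
2:15pm end Nadia → 1
2:15pm end Yusuf → 0
2:15pm start Kenji → 1
3pm start Jonas → 2
4:45pm end Kenji → 1
5:30pm start Rohan → 2
5:45pm end Jonas → 1
7:15pm end Rohan → 0
7:15pm start Omar → 1
9pm end Omar → 0
Peak is 3, at 12pm (Nadia, Ravi, Yusuf).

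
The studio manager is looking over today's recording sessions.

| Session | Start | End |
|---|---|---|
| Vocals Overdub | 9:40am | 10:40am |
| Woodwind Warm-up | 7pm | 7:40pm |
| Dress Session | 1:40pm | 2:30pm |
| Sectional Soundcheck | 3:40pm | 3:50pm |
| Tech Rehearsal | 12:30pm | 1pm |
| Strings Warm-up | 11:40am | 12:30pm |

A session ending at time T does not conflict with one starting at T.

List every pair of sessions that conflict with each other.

none

Sorted by start: Vocals Overdub, Strings Warm-up, Tech Rehearsal, Dress Session, Sectional Soundcheck, Woodwind Warm-up.
Strings Warm-up starts after Vocals Overdub ends; Vocals Overdub is clear from here.
Tech Rehearsal starts exactly when Strings Warm-up ends (back-to-back, no overlap); Strings Warm-up is clear from here.
Dress Session starts after Tech Rehearsal ends; Tech Rehearsal is clear from here.
Sectional Soundcheck starts after Dress Session ends; Dress Session is clear from here.
Woodwind Warm-up starts after Sectional Soundcheck ends.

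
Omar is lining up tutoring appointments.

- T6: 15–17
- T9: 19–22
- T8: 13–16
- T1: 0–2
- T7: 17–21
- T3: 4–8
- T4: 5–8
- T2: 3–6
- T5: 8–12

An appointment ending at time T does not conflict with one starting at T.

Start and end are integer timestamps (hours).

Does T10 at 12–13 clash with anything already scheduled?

T1: ends 2 at or before T10 starts 12 → clear.
T2: ends 6 at or before T10 starts 12 → clear.
T3: ends 8 at or before T10 starts 12 → clear.
T4: ends 8 at or before T10 starts 12 → clear.
T5: ends 12 at or before T10 starts 12 → clear.
T8: starts 13 at or after T10 ends 13 → clear.
T6: starts 15 at or after T10 ends 13 → clear.
T7: starts 17 at or after T10 ends 13 → clear.
T9: starts 19 at or after T10 ends 13 → clear.

No — it doesn't clash with anything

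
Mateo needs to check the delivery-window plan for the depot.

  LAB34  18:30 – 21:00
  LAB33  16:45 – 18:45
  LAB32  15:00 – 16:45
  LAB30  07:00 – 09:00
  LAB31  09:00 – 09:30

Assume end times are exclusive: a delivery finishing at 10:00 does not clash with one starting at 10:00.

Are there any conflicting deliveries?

Yes

Sorted by start: LAB30, LAB31, LAB32, LAB33, LAB34.
LAB31 starts exactly when LAB30 ends (back-to-back, no overlap); LAB30 is clear from here.
LAB32 starts after LAB31 ends; LAB31 is clear from here.
LAB33 starts exactly when LAB32 ends (back-to-back, no overlap); LAB32 is clear from here.
LAB34 starts before LAB33 ends → LAB33 and LAB34 overlap.
That's a conflict, so the schedule is not conflict-free.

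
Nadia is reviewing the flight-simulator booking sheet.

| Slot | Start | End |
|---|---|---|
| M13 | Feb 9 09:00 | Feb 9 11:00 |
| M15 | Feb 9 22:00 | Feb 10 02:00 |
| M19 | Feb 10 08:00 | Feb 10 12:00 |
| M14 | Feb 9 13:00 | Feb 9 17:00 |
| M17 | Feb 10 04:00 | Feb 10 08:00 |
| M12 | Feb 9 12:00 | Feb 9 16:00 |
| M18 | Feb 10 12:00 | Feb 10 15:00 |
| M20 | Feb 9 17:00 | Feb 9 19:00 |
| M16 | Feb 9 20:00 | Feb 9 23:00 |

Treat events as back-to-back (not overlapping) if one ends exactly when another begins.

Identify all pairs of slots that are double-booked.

Check each pair: they overlap iff neither finishes before the other starts.
Sorted by start: M13, M12, M14, M20, M16, M15, M17, M19, M18.
M12 starts after M13 ends; M13 is clear from here.
M14 starts before M12 ends → M12 and M14 overlap.
M20 starts after M12 ends; M12 is clear from here.
M20 starts exactly when M14 ends (back-to-back, no overlap); M14 is clear from here.
M16 starts after M20 ends; M20 is clear from here.
M15 starts before M16 ends → M16 and M15 overlap.
M17 starts after M16 ends; M16 is clear from here.
M17 starts after M15 ends; M15 is clear from here.
M19 starts exactly when M17 ends (back-to-back, no overlap); M17 is clear from here.
M18 starts exactly when M19 ends (back-to-back, no overlap).

M12 & M14, M15 & M16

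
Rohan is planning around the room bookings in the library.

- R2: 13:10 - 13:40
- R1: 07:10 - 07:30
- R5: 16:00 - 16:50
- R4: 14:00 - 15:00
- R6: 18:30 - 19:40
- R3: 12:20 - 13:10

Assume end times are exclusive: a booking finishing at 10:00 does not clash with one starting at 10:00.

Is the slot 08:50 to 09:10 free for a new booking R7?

Yes — the slot is free

R1: ends 07:30 at or before R7 starts 08:50 → clear.
R3: starts 12:20 at or after R7 ends 09:10 → clear.
R2: starts 13:10 at or after R7 ends 09:10 → clear.
R4: starts 14:00 at or after R7 ends 09:10 → clear.
R5: starts 16:00 at or after R7 ends 09:10 → clear.
R6: starts 18:30 at or after R7 ends 09:10 → clear.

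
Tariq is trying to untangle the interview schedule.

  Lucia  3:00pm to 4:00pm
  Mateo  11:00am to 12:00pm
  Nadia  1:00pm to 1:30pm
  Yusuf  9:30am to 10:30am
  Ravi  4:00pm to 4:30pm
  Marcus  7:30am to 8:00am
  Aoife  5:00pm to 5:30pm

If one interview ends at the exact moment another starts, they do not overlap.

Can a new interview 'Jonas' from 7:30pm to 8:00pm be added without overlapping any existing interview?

Marcus: ends 8:00am at or before Jonas starts 7:30pm → clear.
Yusuf: ends 10:30am at or before Jonas starts 7:30pm → clear.
Mateo: ends 12:00pm at or before Jonas starts 7:30pm → clear.
Nadia: ends 1:30pm at or before Jonas starts 7:30pm → clear.
Lucia: ends 4:00pm at or before Jonas starts 7:30pm → clear.
Ravi: ends 4:30pm at or before Jonas starts 7:30pm → clear.
Aoife: ends 5:30pm at or before Jonas starts 7:30pm → clear.

Yes — the slot is free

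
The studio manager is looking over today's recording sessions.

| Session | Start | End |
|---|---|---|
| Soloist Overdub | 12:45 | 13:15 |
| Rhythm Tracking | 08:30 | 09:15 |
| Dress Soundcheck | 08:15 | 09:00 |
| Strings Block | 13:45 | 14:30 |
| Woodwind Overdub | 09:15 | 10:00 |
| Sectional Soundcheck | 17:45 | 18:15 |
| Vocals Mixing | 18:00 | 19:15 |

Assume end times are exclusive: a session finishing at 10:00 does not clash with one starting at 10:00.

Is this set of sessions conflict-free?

Sorted by start: Dress Soundcheck, Rhythm Tracking, Woodwind Overdub, Soloist Overdub, Strings Block, Sectional Soundcheck, Vocals Mixing.
Rhythm Tracking starts before Dress Soundcheck ends → Dress Soundcheck and Rhythm Tracking overlap.
That's a conflict, so the schedule is not conflict-free.

No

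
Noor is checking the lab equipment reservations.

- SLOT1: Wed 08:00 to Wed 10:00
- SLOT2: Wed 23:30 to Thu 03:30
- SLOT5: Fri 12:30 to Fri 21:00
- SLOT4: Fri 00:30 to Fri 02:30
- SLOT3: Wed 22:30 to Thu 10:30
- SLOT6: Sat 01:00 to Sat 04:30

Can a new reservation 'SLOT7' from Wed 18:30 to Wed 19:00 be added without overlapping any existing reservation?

SLOT1: ends Wed 10:00 at or before SLOT7 starts Wed 18:30 → clear.
SLOT3: starts Wed 22:30 at or after SLOT7 ends Wed 19:00 → clear.
SLOT2: starts Wed 23:30 at or after SLOT7 ends Wed 19:00 → clear.
SLOT4: starts Fri 00:30 at or after SLOT7 ends Wed 19:00 → clear.
SLOT5: starts Fri 12:30 at or after SLOT7 ends Wed 19:00 → clear.
SLOT6: starts Sat 01:00 at or after SLOT7 ends Wed 19:00 → clear.

Yes — the slot is free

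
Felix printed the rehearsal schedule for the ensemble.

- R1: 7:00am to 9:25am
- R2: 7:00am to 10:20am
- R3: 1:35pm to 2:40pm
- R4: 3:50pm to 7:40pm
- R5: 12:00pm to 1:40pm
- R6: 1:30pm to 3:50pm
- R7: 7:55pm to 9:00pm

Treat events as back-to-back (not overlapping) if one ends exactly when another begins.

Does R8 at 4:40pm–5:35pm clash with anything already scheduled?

Yes — it overlaps R4

R1: ends 9:25am at or before R8 starts 4:40pm → clear.
R2: ends 10:20am at or before R8 starts 4:40pm → clear.
R5: ends 1:40pm at or before R8 starts 4:40pm → clear.
R6: ends 3:50pm at or before R8 starts 4:40pm → clear.
R3: ends 2:40pm at or before R8 starts 4:40pm → clear.
R4: starts 3:50pm before R8 ends 5:35pm, and ends 7:40pm after R8 starts 4:40pm → overlap.
R7: starts 7:55pm at or after R8 ends 5:35pm → clear.
R8 overlaps R4.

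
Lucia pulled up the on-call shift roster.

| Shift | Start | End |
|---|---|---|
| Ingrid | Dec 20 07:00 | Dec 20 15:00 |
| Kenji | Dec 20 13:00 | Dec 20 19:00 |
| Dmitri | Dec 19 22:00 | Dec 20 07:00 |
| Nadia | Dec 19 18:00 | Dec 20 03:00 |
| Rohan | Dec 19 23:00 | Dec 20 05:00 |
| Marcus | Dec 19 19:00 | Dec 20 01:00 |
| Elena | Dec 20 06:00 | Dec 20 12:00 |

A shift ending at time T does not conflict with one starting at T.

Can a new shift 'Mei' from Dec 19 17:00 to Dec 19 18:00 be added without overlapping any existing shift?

Yes — the slot is free

Nadia: starts Dec 19 18:00 at or after Mei ends Dec 19 18:00 → clear.
Marcus: starts Dec 19 19:00 at or after Mei ends Dec 19 18:00 → clear.
Dmitri: starts Dec 19 22:00 at or after Mei ends Dec 19 18:00 → clear.
Rohan: starts Dec 19 23:00 at or after Mei ends Dec 19 18:00 → clear.
Elena: starts Dec 20 06:00 at or after Mei ends Dec 19 18:00 → clear.
Ingrid: starts Dec 20 07:00 at or after Mei ends Dec 19 18:00 → clear.
Kenji: starts Dec 20 13:00 at or after Mei ends Dec 19 18:00 → clear.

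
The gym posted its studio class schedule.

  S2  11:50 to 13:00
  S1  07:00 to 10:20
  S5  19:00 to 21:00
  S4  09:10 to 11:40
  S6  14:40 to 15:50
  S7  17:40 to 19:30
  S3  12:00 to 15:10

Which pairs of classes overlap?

S1 & S4, S2 & S3, S3 & S6, S5 & S7

Sorted by start: S1, S4, S2, S3, S6, S7, S5.
S4 starts before S1 ends → S1 and S4 overlap.
S2 starts after S1 ends, so nothing later overlaps S1 either.
S2 starts after S4 ends, so nothing later overlaps S4 either.
S3 starts before S2 ends → S2 and S3 overlap.
S6 starts after S2 ends, so nothing later overlaps S2 either.
S6 starts before S3 ends → S3 and S6 overlap.
S7 starts after S3 ends, so nothing later overlaps S3 either.
S7 starts after S6 ends, so nothing later overlaps S6 either.
S5 starts before S7 ends → S7 and S5 overlap.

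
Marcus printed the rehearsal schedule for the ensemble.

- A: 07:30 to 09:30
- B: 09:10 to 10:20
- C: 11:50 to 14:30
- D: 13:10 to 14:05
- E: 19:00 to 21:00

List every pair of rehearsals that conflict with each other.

Sorted by start: A, B, C, D, E.
B starts before A ends → A and B overlap.
C starts after A ends, so A has no further overlaps.
C starts after B ends, so B has no further overlaps.
D starts before C ends → C and D overlap.
E starts after C ends.
E starts after D ends.

A & B, C & D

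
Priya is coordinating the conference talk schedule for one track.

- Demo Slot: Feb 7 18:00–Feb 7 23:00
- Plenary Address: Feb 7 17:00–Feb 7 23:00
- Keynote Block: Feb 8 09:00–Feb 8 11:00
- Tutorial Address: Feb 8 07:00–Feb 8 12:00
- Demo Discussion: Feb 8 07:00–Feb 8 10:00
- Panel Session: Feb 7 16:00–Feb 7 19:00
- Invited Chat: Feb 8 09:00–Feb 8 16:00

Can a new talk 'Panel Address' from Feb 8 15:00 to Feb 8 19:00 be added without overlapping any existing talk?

Panel Session: ends Feb 7 19:00 at or before Panel Address starts Feb 8 15:00 → clear.
Plenary Address: ends Feb 7 23:00 at or before Panel Address starts Feb 8 15:00 → clear.
Demo Slot: ends Feb 7 23:00 at or before Panel Address starts Feb 8 15:00 → clear.
Demo Discussion: ends Feb 8 10:00 at or before Panel Address starts Feb 8 15:00 → clear.
Tutorial Address: ends Feb 8 12:00 at or before Panel Address starts Feb 8 15:00 → clear.
Invited Chat: starts Feb 8 09:00 before Panel Address ends Feb 8 19:00, and ends Feb 8 16:00 after Panel Address starts Feb 8 15:00 → overlap.
Keynote Block: ends Feb 8 11:00 at or before Panel Address starts Feb 8 15:00 → clear.
Panel Address overlaps Invited Chat.

No — it overlaps Invited Chat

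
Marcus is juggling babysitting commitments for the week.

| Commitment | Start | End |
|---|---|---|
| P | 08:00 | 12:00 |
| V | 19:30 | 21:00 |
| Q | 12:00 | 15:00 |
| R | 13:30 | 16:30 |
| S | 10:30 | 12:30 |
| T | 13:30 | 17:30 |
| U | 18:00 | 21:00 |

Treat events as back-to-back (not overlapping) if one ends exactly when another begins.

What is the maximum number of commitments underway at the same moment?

Walk through starts and ends in time order (an end at T is processed before a start at T):
08:00 start P → 1
10:30 start S → 2
12:00 end P → 1
12:00 start Q → 2
12:30 end S → 1
13:30 start R → 2
13:30 start T → 3
15:00 end Q → 2
16:30 end R → 1
17:30 end T → 0
18:00 start U → 1
19:30 start V → 2
21:00 end U → 1
21:00 end V → 0
Peak is 3, at 13:30 (Q, R, T).

3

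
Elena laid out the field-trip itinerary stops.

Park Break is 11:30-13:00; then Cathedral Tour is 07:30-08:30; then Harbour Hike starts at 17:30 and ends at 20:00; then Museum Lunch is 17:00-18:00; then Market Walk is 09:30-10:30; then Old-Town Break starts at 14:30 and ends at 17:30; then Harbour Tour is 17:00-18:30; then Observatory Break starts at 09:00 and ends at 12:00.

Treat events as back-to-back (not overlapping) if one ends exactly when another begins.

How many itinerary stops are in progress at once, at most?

Sort all start/end points and keep a running count:
07:30 start Cathedral Tour → 1
08:30 end Cathedral Tour → 0
09:00 start Observatory Break → 1
09:30 start Market Walk → 2
10:30 end Market Walk → 1
11:30 start Park Break → 2
12:00 end Observatory Break → 1
13:00 end Park Break → 0
14:30 start Old-Town Break → 1
17:00 start Harbour Tour → 2
17:00 start Museum Lunch → 3
17:30 end Old-Town Break → 2
17:30 start Harbour Hike → 3
18:00 end Museum Lunch → 2
18:30 end Harbour Tour → 1
20:00 end Harbour Hike → 0
Peak is 3, at 17:00 (Harbour Tour, Museum Lunch, Old-Town Break).

3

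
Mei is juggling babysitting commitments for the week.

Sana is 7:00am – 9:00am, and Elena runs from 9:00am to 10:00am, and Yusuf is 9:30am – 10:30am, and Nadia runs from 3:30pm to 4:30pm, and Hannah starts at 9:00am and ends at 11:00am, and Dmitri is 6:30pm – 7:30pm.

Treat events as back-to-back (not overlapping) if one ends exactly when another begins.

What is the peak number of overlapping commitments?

Walk through starts and ends in time order (an end at T is processed before a start at T):
7:00am start Sana → 1
9:00am end Sana → 0
9:00am start Elena → 1
9:00am start Hannah → 2
9:30am start Yusuf → 3
10:00am end Elena → 2
10:30am end Yusuf → 1
11:00am end Hannah → 0
3:30pm start Nadia → 1
4:30pm end Nadia → 0
6:30pm start Dmitri → 1
7:30pm end Dmitri → 0
Peak is 3, at 9:30am (Elena, Hannah, Yusuf).

3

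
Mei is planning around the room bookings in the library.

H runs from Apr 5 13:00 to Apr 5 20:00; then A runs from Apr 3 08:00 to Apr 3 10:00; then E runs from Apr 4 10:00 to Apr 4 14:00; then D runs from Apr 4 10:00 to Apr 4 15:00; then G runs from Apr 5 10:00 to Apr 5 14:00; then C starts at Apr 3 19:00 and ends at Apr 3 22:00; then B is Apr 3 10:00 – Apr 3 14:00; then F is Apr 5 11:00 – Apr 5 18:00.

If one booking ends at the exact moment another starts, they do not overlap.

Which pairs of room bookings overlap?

D & E, F & G, F & H, G & H

Sorted by start: A, B, C, D, E, G, F, H.
B starts exactly when A ends (back-to-back, no overlap) — done with A.
C starts after B ends — done with B.
D starts after C ends — done with C.
E starts before D ends → D and E overlap.
G starts after D ends — done with D.
G starts after E ends — done with E.
F starts before G ends → G and F overlap.
H starts before G ends → G and H overlap.
H starts before F ends → F and H overlap.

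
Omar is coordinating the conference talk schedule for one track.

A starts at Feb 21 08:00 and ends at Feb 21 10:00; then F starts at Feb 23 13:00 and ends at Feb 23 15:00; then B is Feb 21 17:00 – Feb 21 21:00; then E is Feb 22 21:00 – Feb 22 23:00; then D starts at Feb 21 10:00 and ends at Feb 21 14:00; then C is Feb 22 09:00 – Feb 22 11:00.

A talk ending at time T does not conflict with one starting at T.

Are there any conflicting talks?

Sorted by start: A, D, B, C, E, F.
D starts exactly when A ends (back-to-back, no overlap), so A has no further overlaps.
B starts after D ends, so D has no further overlaps.
C starts after B ends, so B has no further overlaps.
E starts after C ends, so C has no further overlaps.
F starts after E ends.
Every pair is clear; the schedule has no overlaps.

No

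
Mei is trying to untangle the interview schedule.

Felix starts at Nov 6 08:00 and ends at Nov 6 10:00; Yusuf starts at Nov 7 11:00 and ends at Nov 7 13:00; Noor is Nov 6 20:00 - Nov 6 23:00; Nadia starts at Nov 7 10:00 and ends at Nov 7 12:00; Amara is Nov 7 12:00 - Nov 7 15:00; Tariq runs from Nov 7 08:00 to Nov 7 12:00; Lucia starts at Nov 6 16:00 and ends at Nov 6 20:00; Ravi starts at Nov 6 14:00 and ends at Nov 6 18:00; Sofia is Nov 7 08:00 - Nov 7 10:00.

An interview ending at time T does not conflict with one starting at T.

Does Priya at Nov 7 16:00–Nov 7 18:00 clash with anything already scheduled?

Felix: ends Nov 6 10:00 at or before Priya starts Nov 7 16:00 → clear.
Ravi: ends Nov 6 18:00 at or before Priya starts Nov 7 16:00 → clear.
Lucia: ends Nov 6 20:00 at or before Priya starts Nov 7 16:00 → clear.
Noor: ends Nov 6 23:00 at or before Priya starts Nov 7 16:00 → clear.
Tariq: ends Nov 7 12:00 at or before Priya starts Nov 7 16:00 → clear.
Sofia: ends Nov 7 10:00 at or before Priya starts Nov 7 16:00 → clear.
Nadia: ends Nov 7 12:00 at or before Priya starts Nov 7 16:00 → clear.
Yusuf: ends Nov 7 13:00 at or before Priya starts Nov 7 16:00 → clear.
Amara: ends Nov 7 15:00 at or before Priya starts Nov 7 16:00 → clear.

No — it doesn't clash with anything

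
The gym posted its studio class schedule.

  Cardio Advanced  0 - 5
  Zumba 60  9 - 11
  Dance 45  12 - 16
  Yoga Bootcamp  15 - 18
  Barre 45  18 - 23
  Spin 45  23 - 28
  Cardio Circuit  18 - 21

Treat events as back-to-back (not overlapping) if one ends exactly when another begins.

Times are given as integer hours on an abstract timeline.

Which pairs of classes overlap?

Sorted by start: Cardio Advanced, Zumba 60, Dance 45, Yoga Bootcamp, Barre 45, Cardio Circuit, Spin 45.
Zumba 60 starts after Cardio Advanced ends, so nothing later overlaps Cardio Advanced either.
Dance 45 starts after Zumba 60 ends, so nothing later overlaps Zumba 60 either.
Yoga Bootcamp starts before Dance 45 ends → Dance 45 and Yoga Bootcamp overlap.
Barre 45 starts after Dance 45 ends, so nothing later overlaps Dance 45 either.
Barre 45 starts exactly when Yoga Bootcamp ends (back-to-back, no overlap), so nothing later overlaps Yoga Bootcamp either.
Cardio Circuit starts before Barre 45 ends → Barre 45 and Cardio Circuit overlap.
Spin 45 starts exactly when Barre 45 ends (back-to-back, no overlap).
Spin 45 starts after Cardio Circuit ends.

Barre 45 & Cardio Circuit, Dance 45 & Yoga Bootcamp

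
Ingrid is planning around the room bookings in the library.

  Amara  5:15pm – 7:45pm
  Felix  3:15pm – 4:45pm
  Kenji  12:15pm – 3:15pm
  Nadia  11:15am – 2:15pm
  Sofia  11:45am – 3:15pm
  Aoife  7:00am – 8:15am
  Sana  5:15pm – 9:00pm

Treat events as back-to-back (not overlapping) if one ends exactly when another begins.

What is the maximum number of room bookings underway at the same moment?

Sort all start/end points and keep a running count:
7:00am start Aoife → 1
8:15am end Aoife → 0
11:15am start Nadia → 1
11:45am start Sofia → 2
12:15pm start Kenji → 3
2:15pm end Nadia → 2
3:15pm end Kenji → 1
3:15pm end Sofia → 0
3:15pm start Felix → 1
4:45pm end Felix → 0
5:15pm start Amara → 1
5:15pm start Sana → 2
7:45pm end Amara → 1
9:00pm end Sana → 0
Peak is 3, at 12:15pm (Kenji, Nadia, Sofia).

3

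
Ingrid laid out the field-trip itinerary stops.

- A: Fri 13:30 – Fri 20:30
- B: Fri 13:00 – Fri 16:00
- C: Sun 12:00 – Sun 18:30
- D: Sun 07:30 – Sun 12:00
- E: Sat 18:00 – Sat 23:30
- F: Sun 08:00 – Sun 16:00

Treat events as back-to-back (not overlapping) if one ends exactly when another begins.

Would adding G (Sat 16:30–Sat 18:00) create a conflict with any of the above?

B: ends Fri 16:00 at or before G starts Sat 16:30 → clear.
A: ends Fri 20:30 at or before G starts Sat 16:30 → clear.
E: starts Sat 18:00 at or after G ends Sat 18:00 → clear.
D: starts Sun 07:30 at or after G ends Sat 18:00 → clear.
F: starts Sun 08:00 at or after G ends Sat 18:00 → clear.
C: starts Sun 12:00 at or after G ends Sat 18:00 → clear.

No — it doesn't clash with anything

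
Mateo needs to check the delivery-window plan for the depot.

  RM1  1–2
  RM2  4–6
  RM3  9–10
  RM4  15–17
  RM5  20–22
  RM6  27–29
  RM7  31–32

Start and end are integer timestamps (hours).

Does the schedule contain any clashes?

No

Sorted by start: RM1, RM2, RM3, RM4, RM5, RM6, RM7.
RM2 starts after RM1 ends, so RM1 has no further overlaps.
RM3 starts after RM2 ends, so RM2 has no further overlaps.
RM4 starts after RM3 ends, so RM3 has no further overlaps.
RM5 starts after RM4 ends, so RM4 has no further overlaps.
RM6 starts after RM5 ends, so RM5 has no further overlaps.
RM7 starts after RM6 ends.
Every pair is clear; the schedule has no overlaps.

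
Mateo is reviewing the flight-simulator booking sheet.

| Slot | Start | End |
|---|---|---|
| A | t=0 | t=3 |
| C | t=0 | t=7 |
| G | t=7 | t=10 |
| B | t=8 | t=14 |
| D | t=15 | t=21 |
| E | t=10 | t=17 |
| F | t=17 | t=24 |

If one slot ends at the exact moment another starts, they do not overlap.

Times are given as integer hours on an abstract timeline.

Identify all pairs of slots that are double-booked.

Sorted by start: A, C, G, B, E, D, F.
C starts before A ends → A and C overlap.
G starts after A ends; A is clear from here.
G starts exactly when C ends (back-to-back, no overlap); C is clear from here.
B starts before G ends → G and B overlap.
E starts exactly when G ends (back-to-back, no overlap); G is clear from here.
E starts before B ends → B and E overlap.
D starts after B ends; B is clear from here.
D starts before E ends → E and D overlap.
F starts exactly when E ends (back-to-back, no overlap).
F starts before D ends → D and F overlap.

A & C, B & E, B & G, D & E, D & F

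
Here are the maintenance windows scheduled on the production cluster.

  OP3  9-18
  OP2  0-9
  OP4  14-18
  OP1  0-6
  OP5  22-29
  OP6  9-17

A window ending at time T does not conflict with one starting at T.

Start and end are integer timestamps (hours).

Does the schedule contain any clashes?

Sorted by start: OP1, OP2, OP3, OP6, OP4, OP5.
OP2 starts before OP1 ends → OP1 and OP2 overlap.
That's a conflict, so the schedule is not conflict-free.

Yes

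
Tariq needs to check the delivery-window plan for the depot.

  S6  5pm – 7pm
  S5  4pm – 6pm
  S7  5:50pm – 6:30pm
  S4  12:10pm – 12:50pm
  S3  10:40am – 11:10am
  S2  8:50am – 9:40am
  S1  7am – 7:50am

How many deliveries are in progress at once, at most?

Walk through starts and ends in time order (an end at T is processed before a start at T):
7am start S1 → 1
7:50am end S1 → 0
8:50am start S2 → 1
9:40am end S2 → 0
10:40am start S3 → 1
11:10am end S3 → 0
12:10pm start S4 → 1
12:50pm end S4 → 0
4pm start S5 → 1
5pm start S6 → 2
5:50pm start S7 → 3
6pm end S5 → 2
6:30pm end S7 → 1
7pm end S6 → 0
Peak is 3, at 5:50pm (S5, S6, S7).

3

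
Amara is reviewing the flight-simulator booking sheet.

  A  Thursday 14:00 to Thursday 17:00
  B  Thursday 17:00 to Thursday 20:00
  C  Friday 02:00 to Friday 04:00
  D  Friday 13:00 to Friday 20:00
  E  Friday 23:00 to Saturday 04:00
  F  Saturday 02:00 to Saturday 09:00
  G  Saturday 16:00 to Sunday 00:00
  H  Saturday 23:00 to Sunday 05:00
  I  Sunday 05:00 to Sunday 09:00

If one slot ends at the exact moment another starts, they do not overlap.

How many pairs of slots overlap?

Sorted by start: A, B, C, D, E, F, G, H, I.
B starts exactly when A ends (back-to-back, no overlap); A is clear from here.
C starts after B ends; B is clear from here.
D starts after C ends; C is clear from here.
E starts after D ends; D is clear from here.
F starts before E ends → E and F overlap.
G starts after E ends; E is clear from here.
G starts after F ends; F is clear from here.
H starts before G ends → G and H overlap.
I starts after G ends.
I starts exactly when H ends (back-to-back, no overlap).
Overlapping pairs: E & F, G & H — 2 in total.

2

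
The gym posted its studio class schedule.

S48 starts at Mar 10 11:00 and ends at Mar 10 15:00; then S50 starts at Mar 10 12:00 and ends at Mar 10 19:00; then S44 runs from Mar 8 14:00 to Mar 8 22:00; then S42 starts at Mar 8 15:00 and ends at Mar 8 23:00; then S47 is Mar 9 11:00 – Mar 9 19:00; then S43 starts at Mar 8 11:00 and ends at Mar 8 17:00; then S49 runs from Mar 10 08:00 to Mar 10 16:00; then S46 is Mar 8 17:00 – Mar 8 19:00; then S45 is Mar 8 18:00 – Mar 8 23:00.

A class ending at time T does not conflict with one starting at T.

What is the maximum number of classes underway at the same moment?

Sweep the timeline, counting +1 at each start and −1 at each end (ends before starts at a tie):
Mar 8 11:00 start S43 → 1
Mar 8 14:00 start S44 → 2
Mar 8 15:00 start S42 → 3
Mar 8 17:00 end S43 → 2
Mar 8 17:00 start S46 → 3
Mar 8 18:00 start S45 → 4
Mar 8 19:00 end S46 → 3
Mar 8 22:00 end S44 → 2
Mar 8 23:00 end S42 → 1
Mar 8 23:00 end S45 → 0
Mar 9 11:00 start S47 → 1
Mar 9 19:00 end S47 → 0
Mar 10 08:00 start S49 → 1
Mar 10 11:00 start S48 → 2
Mar 10 12:00 start S50 → 3
Mar 10 15:00 end S48 → 2
Mar 10 16:00 end S49 → 1
Mar 10 19:00 end S50 → 0
Peak is 4, at Mar 8 18:00 (S42, S44, S45, S46).

4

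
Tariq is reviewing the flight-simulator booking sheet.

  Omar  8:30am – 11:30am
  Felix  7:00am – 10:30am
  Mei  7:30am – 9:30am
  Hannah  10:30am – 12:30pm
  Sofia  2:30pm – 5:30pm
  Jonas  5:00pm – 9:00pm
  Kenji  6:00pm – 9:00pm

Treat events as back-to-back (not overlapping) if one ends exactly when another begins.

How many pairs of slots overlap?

Sorted by start: Felix, Mei, Omar, Hannah, Sofia, Jonas, Kenji.
Mei starts before Felix ends → Felix and Mei overlap.
Omar starts before Felix ends → Felix and Omar overlap.
Hannah starts exactly when Felix ends (back-to-back, no overlap); Felix is clear from here.
Omar starts before Mei ends → Mei and Omar overlap.
Hannah starts after Mei ends; Mei is clear from here.
Hannah starts before Omar ends → Omar and Hannah overlap.
Sofia starts after Omar ends; Omar is clear from here.
Sofia starts after Hannah ends; Hannah is clear from here.
Jonas starts before Sofia ends → Sofia and Jonas overlap.
Kenji starts after Sofia ends.
Kenji starts before Jonas ends → Jonas and Kenji overlap.
Overlapping pairs: Felix & Mei, Felix & Omar, Hannah & Omar, Jonas & Kenji, Jonas & Sofia, Mei & Omar — 6 in total.

6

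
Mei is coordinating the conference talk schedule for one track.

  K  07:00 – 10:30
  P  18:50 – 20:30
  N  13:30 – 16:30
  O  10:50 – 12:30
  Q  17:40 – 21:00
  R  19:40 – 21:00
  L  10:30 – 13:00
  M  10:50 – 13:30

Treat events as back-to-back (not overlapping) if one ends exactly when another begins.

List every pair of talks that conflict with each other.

L & M, L & O, M & O, P & Q, P & R, Q & R

Sorted by start: K, L, M, O, N, Q, P, R.
L starts exactly when K ends (back-to-back, no overlap), so nothing later overlaps K either.
M starts before L ends → L and M overlap.
O starts before L ends → L and O overlap.
N starts after L ends, so nothing later overlaps L either.
O starts before M ends → M and O overlap.
N starts exactly when M ends (back-to-back, no overlap), so nothing later overlaps M either.
N starts after O ends, so nothing later overlaps O either.
Q starts after N ends, so nothing later overlaps N either.
P starts before Q ends → Q and P overlap.
R starts before Q ends → Q and R overlap.
R starts before P ends → P and R overlap.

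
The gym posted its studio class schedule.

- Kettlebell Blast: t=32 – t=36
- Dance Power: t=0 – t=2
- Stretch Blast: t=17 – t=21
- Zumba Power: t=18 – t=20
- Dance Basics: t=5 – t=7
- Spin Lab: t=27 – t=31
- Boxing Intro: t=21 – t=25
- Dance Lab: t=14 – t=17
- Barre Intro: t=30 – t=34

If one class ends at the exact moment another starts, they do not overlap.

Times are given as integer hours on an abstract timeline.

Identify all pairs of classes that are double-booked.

Check each pair: they overlap iff neither finishes before the other starts.
Sorted by start: Dance Power, Dance Basics, Dance Lab, Stretch Blast, Zumba Power, Boxing Intro, Spin Lab, Barre Intro, Kettlebell Blast.
Dance Basics starts after Dance Power ends; Dance Power is clear from here.
Dance Lab starts after Dance Basics ends; Dance Basics is clear from here.
Stretch Blast starts exactly when Dance Lab ends (back-to-back, no overlap); Dance Lab is clear from here.
Zumba Power starts before Stretch Blast ends → Stretch Blast and Zumba Power overlap.
Boxing Intro starts exactly when Stretch Blast ends (back-to-back, no overlap); Stretch Blast is clear from here.
Boxing Intro starts after Zumba Power ends; Zumba Power is clear from here.
Spin Lab starts after Boxing Intro ends; Boxing Intro is clear from here.
Barre Intro starts before Spin Lab ends → Spin Lab and Barre Intro overlap.
Kettlebell Blast starts after Spin Lab ends.
Kettlebell Blast starts before Barre Intro ends → Barre Intro and Kettlebell Blast overlap.

Barre Intro & Kettlebell Blast, Barre Intro & Spin Lab, Stretch Blast & Zumba Power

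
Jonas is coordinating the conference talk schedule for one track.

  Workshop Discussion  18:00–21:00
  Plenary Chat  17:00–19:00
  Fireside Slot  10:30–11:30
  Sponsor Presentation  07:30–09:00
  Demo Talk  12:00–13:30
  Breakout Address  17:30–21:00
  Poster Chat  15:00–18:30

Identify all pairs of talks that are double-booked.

Breakout Address & Plenary Chat, Breakout Address & Poster Chat, Breakout Address & Workshop Discussion, Plenary Chat & Poster Chat, Plenary Chat & Workshop Discussion, Poster Chat & Workshop Discussion

Sorted by start: Sponsor Presentation, Fireside Slot, Demo Talk, Poster Chat, Plenary Chat, Breakout Address, Workshop Discussion.
Fireside Slot starts after Sponsor Presentation ends; Sponsor Presentation is clear from here.
Demo Talk starts after Fireside Slot ends; Fireside Slot is clear from here.
Poster Chat starts after Demo Talk ends; Demo Talk is clear from here.
Plenary Chat starts before Poster Chat ends → Poster Chat and Plenary Chat overlap.
Breakout Address starts before Poster Chat ends → Poster Chat and Breakout Address overlap.
Workshop Discussion starts before Poster Chat ends → Poster Chat and Workshop Discussion overlap.
Breakout Address starts before Plenary Chat ends → Plenary Chat and Breakout Address overlap.
Workshop Discussion starts before Plenary Chat ends → Plenary Chat and Workshop Discussion overlap.
Workshop Discussion starts before Breakout Address ends → Breakout Address and Workshop Discussion overlap.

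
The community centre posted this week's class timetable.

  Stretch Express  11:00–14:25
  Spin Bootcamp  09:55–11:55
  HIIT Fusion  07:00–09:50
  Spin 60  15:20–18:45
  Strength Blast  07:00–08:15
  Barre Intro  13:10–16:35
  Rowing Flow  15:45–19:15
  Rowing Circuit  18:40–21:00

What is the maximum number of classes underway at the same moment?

3

Sweep the timeline, counting +1 at each start and −1 at each end (ends before starts at a tie):
07:00 start HIIT Fusion → 1
07:00 start Strength Blast → 2
08:15 end Strength Blast → 1
09:50 end HIIT Fusion → 0
09:55 start Spin Bootcamp → 1
11:00 start Stretch Express → 2
11:55 end Spin Bootcamp → 1
13:10 start Barre Intro → 2
14:25 end Stretch Express → 1
15:20 start Spin 60 → 2
15:45 start Rowing Flow → 3
16:35 end Barre Intro → 2
18:40 start Rowing Circuit → 3
18:45 end Spin 60 → 2
19:15 end Rowing Flow → 1
21:00 end Rowing Circuit → 0
Peak is 3, at 15:45 (Barre Intro, Rowing Flow, Spin 60).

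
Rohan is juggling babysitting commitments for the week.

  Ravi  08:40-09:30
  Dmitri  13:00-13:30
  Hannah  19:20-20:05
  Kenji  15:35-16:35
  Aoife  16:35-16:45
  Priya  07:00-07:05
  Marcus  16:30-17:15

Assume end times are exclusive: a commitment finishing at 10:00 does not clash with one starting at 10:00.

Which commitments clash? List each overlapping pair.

Check each pair: they overlap iff neither finishes before the other starts.
Sorted by start: Priya, Ravi, Dmitri, Kenji, Marcus, Aoife, Hannah.
Ravi starts after Priya ends; Priya is clear from here.
Dmitri starts after Ravi ends; Ravi is clear from here.
Kenji starts after Dmitri ends; Dmitri is clear from here.
Marcus starts before Kenji ends → Kenji and Marcus overlap.
Aoife starts exactly when Kenji ends (back-to-back, no overlap); Kenji is clear from here.
Aoife starts before Marcus ends → Marcus and Aoife overlap.
Hannah starts after Marcus ends.
Hannah starts after Aoife ends.

Aoife & Marcus, Kenji & Marcus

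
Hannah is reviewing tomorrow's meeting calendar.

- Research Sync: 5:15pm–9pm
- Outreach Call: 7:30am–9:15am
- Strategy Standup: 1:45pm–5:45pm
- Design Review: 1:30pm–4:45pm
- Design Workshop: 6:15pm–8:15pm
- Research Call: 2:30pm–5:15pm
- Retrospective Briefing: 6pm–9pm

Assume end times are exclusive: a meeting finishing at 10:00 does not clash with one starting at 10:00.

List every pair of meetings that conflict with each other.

Design Review & Research Call, Design Review & Strategy Standup, Design Workshop & Research Sync, Design Workshop & Retrospective Briefing, Research Call & Strategy Standup, Research Sync & Retrospective Briefing, Research Sync & Strategy Standup

Check each pair: they overlap iff neither finishes before the other starts.
Sorted by start: Outreach Call, Design Review, Strategy Standup, Research Call, Research Sync, Retrospective Briefing, Design Workshop.
Design Review starts after Outreach Call ends; Outreach Call is clear from here.
Strategy Standup starts before Design Review ends → Design Review and Strategy Standup overlap.
Research Call starts before Design Review ends → Design Review and Research Call overlap.
Research Sync starts after Design Review ends; Design Review is clear from here.
Research Call starts before Strategy Standup ends → Strategy Standup and Research Call overlap.
Research Sync starts before Strategy Standup ends → Strategy Standup and Research Sync overlap.
Retrospective Briefing starts after Strategy Standup ends; Strategy Standup is clear from here.
Research Sync starts exactly when Research Call ends (back-to-back, no overlap); Research Call is clear from here.
Retrospective Briefing starts before Research Sync ends → Research Sync and Retrospective Briefing overlap.
Design Workshop starts before Research Sync ends → Research Sync and Design Workshop overlap.
Design Workshop starts before Retrospective Briefing ends → Retrospective Briefing and Design Workshop overlap.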